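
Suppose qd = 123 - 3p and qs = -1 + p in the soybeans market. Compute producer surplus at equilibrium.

Equilibrium: 123 - 3p = -1 + p gives p* = 31, q* = 30.
Supply starts at p = 1 (where qs = 0).
PS = ½(31 − 1)(30) = 450.

Producer surplus = 450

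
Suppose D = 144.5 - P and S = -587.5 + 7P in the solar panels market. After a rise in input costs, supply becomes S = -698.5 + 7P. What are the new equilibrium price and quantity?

Original equilibrium: P* = 91.5, Q* = 53.
New equilibrium: 144.5 - P = -698.5 + 7P, so 843 = 8P and P' = 105.375; Q' = 144.5 − 1(105.375) = 39.125.

P' = 105.375, Q' = 39.125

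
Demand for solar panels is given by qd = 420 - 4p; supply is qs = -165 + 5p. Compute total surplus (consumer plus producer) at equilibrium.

Total surplus = 5760

Equilibrium: 420 - 4p = -165 + 5p gives p* = 65, q* = 160.
Demand choke price: p = 105; supply starts at p = 33.
CS = ½(105 − 65)(160) = 3200; PS = ½(65 − 33)(160) = 2560.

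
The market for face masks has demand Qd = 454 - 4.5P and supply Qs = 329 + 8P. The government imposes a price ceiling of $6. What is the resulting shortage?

Equilibrium price would be P* = 10, so the ceiling at 6 binds.
At P = 6: Qd = 454 − 4.5(6) = 427, Qs = 329 + 8(6) = 377.
Shortage = 427 − 377 = 50.

Shortage = 50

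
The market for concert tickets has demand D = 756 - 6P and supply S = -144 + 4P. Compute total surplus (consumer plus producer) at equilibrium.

Total surplus = 9720

Equilibrium: 756 - 6P = -144 + 4P gives P* = 90, Q* = 216.
Demand choke price: P = 126; supply starts at P = 36.
CS = ½(126 − 90)(216) = 3888; PS = ½(90 − 36)(216) = 5832.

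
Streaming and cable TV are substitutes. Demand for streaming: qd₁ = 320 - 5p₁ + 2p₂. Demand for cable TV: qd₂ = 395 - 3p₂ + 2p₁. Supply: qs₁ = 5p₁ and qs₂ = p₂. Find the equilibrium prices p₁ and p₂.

Market 1: 320 - 5p₁ + 2p₂ = 5p₁ → 10p₁ - 2p₂ = 320.
Market 2: 4p₂ - 2p₁ = 395.
Eliminating p₂: 4×(1) + 2×(2) gives 36p₁ = 2070, so p₁ = 57.5.
Back-substitute into (2): p₂ = (395 + 2×57.5) / 4 = 127.5.

p₁ = 57.5, p₂ = 127.5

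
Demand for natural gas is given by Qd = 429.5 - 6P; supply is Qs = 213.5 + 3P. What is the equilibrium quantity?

Set Qd = Qs: 429.5 - 6P = 213.5 + 3P.
216 = 9P, so P* = 24.
Q* = 429.5 − 6(24) = 285.5.

Q* = 285.5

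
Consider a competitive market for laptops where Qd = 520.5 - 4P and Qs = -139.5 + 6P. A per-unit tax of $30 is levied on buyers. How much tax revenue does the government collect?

Pre-tax equilibrium: P* = 66, Q* = 256.5.
Tax on buyers shifts demand to Qd = 520.5 − 4(P + 30) = 400.5 - 4P.
400.5 - 4P = -139.5 + 6P gives seller price Ps = 54; buyers pay Pb = 54 + 30 = 84.
New quantity: Q = 520.5 − 4(84) = 184.5.
Revenue = 30 × 184.5 = 5535.

Tax revenue = 5535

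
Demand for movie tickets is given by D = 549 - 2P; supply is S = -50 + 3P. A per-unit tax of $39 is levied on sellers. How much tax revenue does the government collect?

Pre-tax equilibrium: P* = 119.8, Q* = 309.4.
Tax on sellers shifts supply to S = -50 + 3(P − 39) = -167 + 3P.
549 - 2P = -167 + 3P gives buyer price Pb = 143.2; sellers receive Ps = 143.2 − 39 = 104.2.
New quantity: Q = 549 − 2(143.2) = 262.6.
Revenue = 39 × 262.6 = 10241.4.

Tax revenue = 10241.4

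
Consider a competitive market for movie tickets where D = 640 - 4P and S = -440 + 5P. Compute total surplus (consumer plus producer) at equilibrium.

Equilibrium: 640 - 4P = -440 + 5P gives P* = 120, Q* = 160.
Demand choke price: P = 160; supply starts at P = 88.
CS = ½(160 − 120)(160) = 3200; PS = ½(120 − 88)(160) = 2560.

Total surplus = 5760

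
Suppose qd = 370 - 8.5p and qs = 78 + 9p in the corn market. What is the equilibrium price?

p* = 584/35

Set qd = qs: 370 - 8.5p = 78 + 9p.
292 = 17.5p, so p* = 584/35.
q* = 370 − 8.5(584/35) = 7986/35.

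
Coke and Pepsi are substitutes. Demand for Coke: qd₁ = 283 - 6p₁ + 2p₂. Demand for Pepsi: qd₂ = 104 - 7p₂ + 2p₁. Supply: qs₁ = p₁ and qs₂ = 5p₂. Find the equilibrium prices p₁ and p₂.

Market 1: 283 - 6p₁ + 2p₂ = p₁ → 7p₁ - 2p₂ = 283.
Market 2: 12p₂ - 2p₁ = 104.
Eliminating p₂: 12×(1) + 2×(2) gives 80p₁ = 3604, so p₁ = 45.05.
Back-substitute into (2): p₂ = (104 + 2×45.05) / 12 = 16.175.

p₁ = 45.05, p₂ = 16.175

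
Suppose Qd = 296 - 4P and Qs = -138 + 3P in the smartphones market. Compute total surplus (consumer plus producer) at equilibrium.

Total surplus = 672

Equilibrium: 296 - 4P = -138 + 3P gives P* = 62, Q* = 48.
Demand choke price: P = 74; supply starts at P = 46.
CS = ½(74 − 62)(48) = 288; PS = ½(62 − 46)(48) = 384.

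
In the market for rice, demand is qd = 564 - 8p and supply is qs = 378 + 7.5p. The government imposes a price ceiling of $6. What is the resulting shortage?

Equilibrium price would be p* = 12, so the ceiling at 6 binds.
At p = 6: qd = 564 − 8(6) = 516, qs = 378 + 7.5(6) = 423.
Shortage = 516 − 423 = 93.

Shortage = 93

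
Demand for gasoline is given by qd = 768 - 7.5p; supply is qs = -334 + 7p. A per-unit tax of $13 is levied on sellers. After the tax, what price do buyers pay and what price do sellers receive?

Pre-tax equilibrium: p* = 76, q* = 198.
Tax on sellers shifts supply to qs = -334 + 7(p − 13) = -425 + 7p.
768 - 7.5p = -425 + 7p gives buyer price pb = 2386/29; sellers receive ps = 2386/29 − 13 = 2009/29.
New quantity: q = 768 − 7.5(2386/29) = 4377/29.

Buyers pay 2386/29, sellers receive 2009/29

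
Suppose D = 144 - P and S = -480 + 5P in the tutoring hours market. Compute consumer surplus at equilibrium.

Equilibrium: 144 - P = -480 + 5P gives P* = 104, Q* = 40.
Demand choke price (D = 0): P = 144.
CS = ½(144 − 104)(40) = 800.

Consumer surplus = 800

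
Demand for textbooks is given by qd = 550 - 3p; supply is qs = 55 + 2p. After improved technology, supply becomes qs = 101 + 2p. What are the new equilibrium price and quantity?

p' = 89.8, q' = 280.6

Original equilibrium: p* = 99, q* = 253.
New equilibrium: 550 - 3p = 101 + 2p, so 449 = 5p and p' = 89.8; q' = 550 − 3(89.8) = 280.6.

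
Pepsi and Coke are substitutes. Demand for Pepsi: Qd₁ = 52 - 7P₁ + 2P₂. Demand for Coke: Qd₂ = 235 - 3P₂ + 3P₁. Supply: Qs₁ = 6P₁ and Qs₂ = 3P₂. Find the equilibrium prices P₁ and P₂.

P₁ = 391/36, P₂ = 3211/72

Market 1: 52 - 7P₁ + 2P₂ = 6P₁ → 13P₁ - 2P₂ = 52.
Market 2: 6P₂ - 3P₁ = 235.
Eliminating P₂: 6×(1) + 2×(2) gives 72P₁ = 782, so P₁ = 391/36.
Back-substitute into (2): P₂ = (235 + 3×391/36) / 6 = 3211/72.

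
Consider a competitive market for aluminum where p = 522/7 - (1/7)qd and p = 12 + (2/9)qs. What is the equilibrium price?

Set the two price expressions equal: 522/7 - (1/7)q = 12 + (2/9)q.
438/7 = (23/63)q, so q* = 3942/23.
p* = 522/7 − (1/7)(3942/23) = 1152/23.

p* = 1152/23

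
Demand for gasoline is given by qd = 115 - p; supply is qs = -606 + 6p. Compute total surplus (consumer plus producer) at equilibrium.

Total surplus = 84

Equilibrium: 115 - p = -606 + 6p gives p* = 103, q* = 12.
Demand choke price: p = 115; supply starts at p = 101.
CS = ½(115 − 103)(12) = 72; PS = ½(103 − 101)(12) = 12.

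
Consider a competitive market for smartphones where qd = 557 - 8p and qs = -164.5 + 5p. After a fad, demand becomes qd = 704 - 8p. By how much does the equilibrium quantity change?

Original equilibrium: p* = 55.5, q* = 113.
New equilibrium: 704 - 8p = -164.5 + 5p, so 868.5 = 13p and p' = 1737/26; q' = 704 − 8(1737/26) = 2204/13.
Change in quantity: 2204/13 − 113 = 735/13.

Δq = 735/13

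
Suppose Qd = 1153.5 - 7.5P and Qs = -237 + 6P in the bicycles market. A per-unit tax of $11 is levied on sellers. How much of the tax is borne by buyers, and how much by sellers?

Buyers bear 44/9, sellers bear 55/9

Pre-tax equilibrium: P* = 103, Q* = 381.
Tax on sellers shifts supply to Qs = -237 + 6(P − 11) = -303 + 6P.
1153.5 - 7.5P = -303 + 6P gives buyer price Pb = 971/9; sellers receive Ps = 971/9 − 11 = 872/9.
New quantity: Q = 1153.5 − 7.5(971/9) = 1033/3.
Buyer burden = 971/9 − 103 = 44/9; seller burden = 103 − 872/9 = 55/9.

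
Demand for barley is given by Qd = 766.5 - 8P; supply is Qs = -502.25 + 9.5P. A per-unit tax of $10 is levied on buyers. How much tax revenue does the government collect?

Tax revenue = 10015/7

Pre-tax equilibrium: P* = 72.5, Q* = 186.5.
Tax on buyers shifts demand to Qd = 766.5 − 8(P + 10) = 686.5 - 8P.
686.5 - 8P = -502.25 + 9.5P gives seller price Ps = 951/14; buyers pay Pb = 951/14 + 10 = 1091/14.
New quantity: Q = 766.5 − 8(1091/14) = 2003/14.
Revenue = 10 × 2003/14 = 10015/7.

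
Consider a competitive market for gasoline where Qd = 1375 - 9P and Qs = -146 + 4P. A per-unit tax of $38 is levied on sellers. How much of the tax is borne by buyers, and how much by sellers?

Pre-tax equilibrium: P* = 117, Q* = 322.
Tax on sellers shifts supply to Qs = -146 + 4(P − 38) = -298 + 4P.
1375 - 9P = -298 + 4P gives buyer price Pb = 1673/13; sellers receive Ps = 1673/13 − 38 = 1179/13.
New quantity: Q = 1375 − 9(1673/13) = 2818/13.
Buyer burden = 1673/13 − 117 = 152/13; seller burden = 117 − 1179/13 = 342/13.

Buyers bear 152/13, sellers bear 342/13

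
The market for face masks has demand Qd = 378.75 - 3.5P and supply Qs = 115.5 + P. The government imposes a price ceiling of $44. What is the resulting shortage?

Shortage = 65.25

Equilibrium price would be P* = 58.5, so the ceiling at 44 binds.
At P = 44: Qd = 378.75 − 3.5(44) = 224.75, Qs = 115.5 + 1(44) = 159.5.
Shortage = 224.75 − 159.5 = 65.25.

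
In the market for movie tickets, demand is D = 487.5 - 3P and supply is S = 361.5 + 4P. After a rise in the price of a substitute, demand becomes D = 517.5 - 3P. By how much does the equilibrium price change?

Original equilibrium: P* = 18, Q* = 433.5.
New equilibrium: 517.5 - 3P = 361.5 + 4P, so 156 = 7P and P' = 156/7; Q' = 517.5 − 3(156/7) = 6309/14.
Change in price: 156/7 − 18 = 30/7.

ΔP = 30/7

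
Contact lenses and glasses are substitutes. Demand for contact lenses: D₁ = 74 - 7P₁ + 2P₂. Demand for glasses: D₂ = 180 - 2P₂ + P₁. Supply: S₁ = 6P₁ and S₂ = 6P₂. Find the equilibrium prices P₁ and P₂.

Market 1: 74 - 7P₁ + 2P₂ = 6P₁ → 13P₁ - 2P₂ = 74.
Market 2: 8P₂ - P₁ = 180.
Eliminating P₂: 8×(1) + 2×(2) gives 102P₁ = 952, so P₁ = 28/3.
Back-substitute into (2): P₂ = (180 + 1×28/3) / 8 = 71/3.

P₁ = 28/3, P₂ = 71/3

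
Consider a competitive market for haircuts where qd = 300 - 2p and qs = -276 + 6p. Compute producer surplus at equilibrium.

Producer surplus = 2028

Equilibrium: 300 - 2p = -276 + 6p gives p* = 72, q* = 156.
Supply starts at p = 46 (where qs = 0).
PS = ½(72 − 46)(156) = 2028.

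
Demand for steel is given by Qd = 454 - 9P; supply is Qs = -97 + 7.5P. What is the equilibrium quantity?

Set Qd = Qs: 454 - 9P = -97 + 7.5P.
551 = 16.5P, so P* = 1102/33.
Q* = 454 − 9(1102/33) = 1688/11.

Q* = 1688/11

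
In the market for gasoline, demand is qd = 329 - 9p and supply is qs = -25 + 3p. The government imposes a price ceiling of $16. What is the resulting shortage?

Equilibrium price would be p* = 29.5, so the ceiling at 16 binds.
At p = 16: qd = 329 − 9(16) = 185, qs = -25 + 3(16) = 23.
Shortage = 185 − 23 = 162.

Shortage = 162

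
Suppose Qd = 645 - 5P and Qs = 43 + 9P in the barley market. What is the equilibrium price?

P* = 43

Set Qd = Qs: 645 - 5P = 43 + 9P.
602 = 14P, so P* = 43.
Q* = 645 − 5(43) = 430.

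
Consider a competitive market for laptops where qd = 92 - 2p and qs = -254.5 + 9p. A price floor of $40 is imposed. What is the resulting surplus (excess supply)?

Surplus = 93.5

Equilibrium price would be p* = 31.5, so the floor at 40 binds.
At p = 40: qd = 12, qs = 105.5.
Surplus = 105.5 − 12 = 93.5.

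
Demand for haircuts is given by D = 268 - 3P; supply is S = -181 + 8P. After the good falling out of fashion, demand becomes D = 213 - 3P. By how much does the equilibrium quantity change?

ΔQ = -40

Original equilibrium: P* = 449/11, Q* = 1601/11.
New equilibrium: 213 - 3P = -181 + 8P, so 394 = 11P and P' = 394/11; Q' = 213 − 3(394/11) = 1161/11.
Change in quantity: 1161/11 − 1601/11 = -40.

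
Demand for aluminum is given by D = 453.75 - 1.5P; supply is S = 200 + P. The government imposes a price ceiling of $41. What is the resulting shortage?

Shortage = 151.25

Equilibrium price would be P* = 101.5, so the ceiling at 41 binds.
At P = 41: D = 453.75 − 1.5(41) = 392.25, S = 200 + 1(41) = 241.
Shortage = 392.25 − 241 = 151.25.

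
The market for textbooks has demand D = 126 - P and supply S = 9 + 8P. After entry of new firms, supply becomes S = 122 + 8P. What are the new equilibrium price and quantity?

Original equilibrium: P* = 13, Q* = 113.
New equilibrium: 126 - P = 122 + 8P, so 4 = 9P and P' = 4/9; Q' = 126 − 1(4/9) = 1130/9.

P' = 4/9, Q' = 1130/9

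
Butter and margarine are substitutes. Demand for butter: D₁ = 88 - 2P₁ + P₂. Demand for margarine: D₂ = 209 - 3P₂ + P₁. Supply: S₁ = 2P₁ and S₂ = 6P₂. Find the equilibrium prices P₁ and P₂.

P₁ = 28.6, P₂ = 26.4

Market 1: 88 - 2P₁ + P₂ = 2P₁ → 4P₁ - P₂ = 88.
Market 2: 9P₂ - P₁ = 209.
Eliminating P₂: 9×(1) + 1×(2) gives 35P₁ = 1001, so P₁ = 28.6.
Back-substitute into (2): P₂ = (209 + 1×28.6) / 9 = 26.4.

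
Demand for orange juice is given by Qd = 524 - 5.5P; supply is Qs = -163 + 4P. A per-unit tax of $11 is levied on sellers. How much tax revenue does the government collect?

Tax revenue = 21065/19

Pre-tax equilibrium: P* = 1374/19, Q* = 2399/19.
Tax on sellers shifts supply to Qs = -163 + 4(P − 11) = -207 + 4P.
524 - 5.5P = -207 + 4P gives buyer price Pb = 1462/19; sellers receive Ps = 1462/19 − 11 = 1253/19.
New quantity: Q = 524 − 5.5(1462/19) = 1915/19.
Revenue = 11 × 1915/19 = 21065/19.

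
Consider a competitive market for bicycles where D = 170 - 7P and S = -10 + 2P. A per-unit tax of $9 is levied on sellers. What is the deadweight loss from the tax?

Pre-tax equilibrium: P* = 20, Q* = 30.
Tax on sellers shifts supply to S = -10 + 2(P − 9) = -28 + 2P.
170 - 7P = -28 + 2P gives buyer price Pb = 22; sellers receive Ps = 22 − 9 = 13.
New quantity: Q = 170 − 7(22) = 16.
DWL = ½ × 9 × (30 − 16) = 63.

Deadweight loss = 63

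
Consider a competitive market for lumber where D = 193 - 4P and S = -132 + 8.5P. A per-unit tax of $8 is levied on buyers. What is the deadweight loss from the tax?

Deadweight loss = 87.04

Pre-tax equilibrium: P* = 26, Q* = 89.
Tax on buyers shifts demand to D = 193 − 4(P + 8) = 161 - 4P.
161 - 4P = -132 + 8.5P gives seller price Ps = 23.44; buyers pay Pb = 23.44 + 8 = 31.44.
New quantity: Q = 193 − 4(31.44) = 67.24.
DWL = ½ × 8 × (89 − 67.24) = 87.04.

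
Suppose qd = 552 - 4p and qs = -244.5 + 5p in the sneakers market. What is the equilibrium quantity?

Set qd = qs: 552 - 4p = -244.5 + 5p.
796.5 = 9p, so p* = 88.5.
q* = 552 − 4(88.5) = 198.

q* = 198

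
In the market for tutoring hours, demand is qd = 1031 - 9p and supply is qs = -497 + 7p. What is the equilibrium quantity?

Set qd = qs: 1031 - 9p = -497 + 7p.
1528 = 16p, so p* = 95.5.
q* = 1031 − 9(95.5) = 171.5.

q* = 171.5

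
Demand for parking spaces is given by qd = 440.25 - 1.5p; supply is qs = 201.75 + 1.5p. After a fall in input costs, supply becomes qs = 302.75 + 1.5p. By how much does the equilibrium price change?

Δp = -101/3

Original equilibrium: p* = 79.5, q* = 321.
New equilibrium: 440.25 - 1.5p = 302.75 + 1.5p, so 137.5 = 3p and p' = 275/6; q' = 440.25 − 1.5(275/6) = 371.5.
Change in price: 275/6 − 79.5 = -101/3.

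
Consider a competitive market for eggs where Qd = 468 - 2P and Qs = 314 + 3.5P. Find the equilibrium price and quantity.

Set Qd = Qs: 468 - 2P = 314 + 3.5P.
154 = 5.5P, so P* = 28.
Q* = 468 − 2(28) = 412.

P* = 28, Q* = 412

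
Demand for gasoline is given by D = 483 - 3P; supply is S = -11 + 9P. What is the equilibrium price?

Set D = S: 483 - 3P = -11 + 9P.
494 = 12P, so P* = 247/6.
Q* = 483 − 3(247/6) = 359.5.

P* = 247/6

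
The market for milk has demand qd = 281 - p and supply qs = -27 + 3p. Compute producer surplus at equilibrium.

Producer surplus = 6936

Equilibrium: 281 - p = -27 + 3p gives p* = 77, q* = 204.
Supply starts at p = 9 (where qs = 0).
PS = ½(77 − 9)(204) = 6936.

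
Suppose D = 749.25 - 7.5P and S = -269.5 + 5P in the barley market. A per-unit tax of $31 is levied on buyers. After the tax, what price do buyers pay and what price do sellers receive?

Pre-tax equilibrium: P* = 81.5, Q* = 138.
Tax on buyers shifts demand to D = 749.25 − 7.5(P + 31) = 516.75 - 7.5P.
516.75 - 7.5P = -269.5 + 5P gives seller price Ps = 62.9; buyers pay Pb = 62.9 + 31 = 93.9.
New quantity: Q = 749.25 − 7.5(93.9) = 45.

Buyers pay $93.9, sellers receive $62.9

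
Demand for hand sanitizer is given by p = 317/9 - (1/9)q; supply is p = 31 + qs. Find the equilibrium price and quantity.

Set the two price expressions equal: 317/9 - (1/9)q = 31 + q.
38/9 = (10/9)q, so q* = 3.8.
p* = 317/9 − (1/9)(3.8) = 34.8.

p* = 34.8, q* = 3.8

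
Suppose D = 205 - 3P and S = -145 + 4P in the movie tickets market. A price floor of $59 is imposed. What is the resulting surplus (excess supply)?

Equilibrium price would be P* = 50, so the floor at 59 binds.
At P = 59: D = 28, S = 91.
Surplus = 91 − 28 = 63.

Surplus = 63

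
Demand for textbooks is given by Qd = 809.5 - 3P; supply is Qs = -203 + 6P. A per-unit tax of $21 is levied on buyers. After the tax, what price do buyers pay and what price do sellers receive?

Pre-tax equilibrium: P* = 112.5, Q* = 472.
Tax on buyers shifts demand to Qd = 809.5 − 3(P + 21) = 746.5 - 3P.
746.5 - 3P = -203 + 6P gives seller price Ps = 105.5; buyers pay Pb = 105.5 + 21 = 126.5.
New quantity: Q = 809.5 − 3(126.5) = 430.

Buyers pay $126.5, sellers receive $105.5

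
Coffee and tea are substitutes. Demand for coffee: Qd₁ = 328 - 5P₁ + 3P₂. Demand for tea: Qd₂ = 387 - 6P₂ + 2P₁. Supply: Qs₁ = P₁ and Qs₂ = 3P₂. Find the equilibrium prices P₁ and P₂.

Market 1: 328 - 5P₁ + 3P₂ = P₁ → 6P₁ - 3P₂ = 328.
Market 2: 9P₂ - 2P₁ = 387.
Eliminating P₂: 9×(1) + 3×(2) gives 48P₁ = 4113, so P₁ = 85.6875.
Back-substitute into (2): P₂ = (387 + 2×85.6875) / 9 = 1489/24.

P₁ = 85.6875, P₂ = 1489/24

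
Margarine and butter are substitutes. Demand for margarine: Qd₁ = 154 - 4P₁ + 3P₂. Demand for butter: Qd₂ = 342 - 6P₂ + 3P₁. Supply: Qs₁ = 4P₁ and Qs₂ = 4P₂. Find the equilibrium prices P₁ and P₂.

P₁ = 2566/71, P₂ = 3198/71

Market 1: 154 - 4P₁ + 3P₂ = 4P₁ → 8P₁ - 3P₂ = 154.
Market 2: 10P₂ - 3P₁ = 342.
Eliminating P₂: 10×(1) + 3×(2) gives 71P₁ = 2566, so P₁ = 2566/71.
Back-substitute into (2): P₂ = (342 + 3×2566/71) / 10 = 3198/71.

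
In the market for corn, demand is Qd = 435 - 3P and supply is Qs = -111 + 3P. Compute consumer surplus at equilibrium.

Equilibrium: 435 - 3P = -111 + 3P gives P* = 91, Q* = 162.
Demand choke price (Qd = 0): P = 145.
CS = ½(145 − 91)(162) = 4374.

Consumer surplus = 4374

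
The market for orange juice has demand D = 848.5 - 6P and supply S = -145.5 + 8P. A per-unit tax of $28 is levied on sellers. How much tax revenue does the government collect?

Tax revenue = 9142

Pre-tax equilibrium: P* = 71, Q* = 422.5.
Tax on sellers shifts supply to S = -145.5 + 8(P − 28) = -369.5 + 8P.
848.5 - 6P = -369.5 + 8P gives buyer price Pb = 87; sellers receive Ps = 87 − 28 = 59.
New quantity: Q = 848.5 − 6(87) = 326.5.
Revenue = 28 × 326.5 = 9142.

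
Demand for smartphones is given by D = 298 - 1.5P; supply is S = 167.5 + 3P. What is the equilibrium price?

Set D = S: 298 - 1.5P = 167.5 + 3P.
130.5 = 4.5P, so P* = 29.
Q* = 298 − 1.5(29) = 254.5.

P* = 29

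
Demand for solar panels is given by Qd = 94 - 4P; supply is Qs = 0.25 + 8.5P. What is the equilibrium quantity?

Set Qd = Qs: 94 - 4P = 0.25 + 8.5P.
93.75 = 12.5P, so P* = 7.5.
Q* = 94 − 4(7.5) = 64.

Q* = 64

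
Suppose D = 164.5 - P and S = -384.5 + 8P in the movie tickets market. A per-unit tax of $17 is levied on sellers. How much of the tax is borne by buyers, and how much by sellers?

Pre-tax equilibrium: P* = 61, Q* = 103.5.
Tax on sellers shifts supply to S = -384.5 + 8(P − 17) = -520.5 + 8P.
164.5 - P = -520.5 + 8P gives buyer price Pb = 685/9; sellers receive Ps = 685/9 − 17 = 532/9.
New quantity: Q = 164.5 − 1(685/9) = 1591/18.
Buyer burden = 685/9 − 61 = 136/9; seller burden = 61 − 532/9 = 17/9.

Buyers bear 136/9, sellers bear 17/9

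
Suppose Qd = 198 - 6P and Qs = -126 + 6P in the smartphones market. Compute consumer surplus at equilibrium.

Consumer surplus = 108

Equilibrium: 198 - 6P = -126 + 6P gives P* = 27, Q* = 36.
Demand choke price (Qd = 0): P = 33.
CS = ½(33 − 27)(36) = 108.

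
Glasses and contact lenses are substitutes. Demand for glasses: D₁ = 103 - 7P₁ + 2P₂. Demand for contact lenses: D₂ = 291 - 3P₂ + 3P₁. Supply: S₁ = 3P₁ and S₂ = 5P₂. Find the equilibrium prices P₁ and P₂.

Market 1: 103 - 7P₁ + 2P₂ = 3P₁ → 10P₁ - 2P₂ = 103.
Market 2: 8P₂ - 3P₁ = 291.
Eliminating P₂: 8×(1) + 2×(2) gives 74P₁ = 1406, so P₁ = 19.
Back-substitute into (2): P₂ = (291 + 3×19) / 8 = 43.5.

P₁ = 19, P₂ = 43.5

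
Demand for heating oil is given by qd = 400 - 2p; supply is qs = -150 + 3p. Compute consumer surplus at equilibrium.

Equilibrium: 400 - 2p = -150 + 3p gives p* = 110, q* = 180.
Demand choke price (qd = 0): p = 200.
CS = ½(200 − 110)(180) = 8100.

Consumer surplus = 8100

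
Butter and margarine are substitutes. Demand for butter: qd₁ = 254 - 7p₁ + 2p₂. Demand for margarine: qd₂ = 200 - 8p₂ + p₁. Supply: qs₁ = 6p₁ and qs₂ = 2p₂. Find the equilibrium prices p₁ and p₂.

p₁ = 22.96875, p₂ = 22.296875

Market 1: 254 - 7p₁ + 2p₂ = 6p₁ → 13p₁ - 2p₂ = 254.
Market 2: 10p₂ - p₁ = 200.
Eliminating p₂: 10×(1) + 2×(2) gives 128p₁ = 2940, so p₁ = 22.96875.
Back-substitute into (2): p₂ = (200 + 1×22.96875) / 10 = 22.296875.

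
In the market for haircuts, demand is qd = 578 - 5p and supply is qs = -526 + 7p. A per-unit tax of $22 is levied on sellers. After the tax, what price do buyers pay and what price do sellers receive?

Buyers pay 629/6, sellers receive 497/6

Pre-tax equilibrium: p* = 92, q* = 118.
Tax on sellers shifts supply to qs = -526 + 7(p − 22) = -680 + 7p.
578 - 5p = -680 + 7p gives buyer price pb = 629/6; sellers receive ps = 629/6 − 22 = 497/6.
New quantity: q = 578 − 5(629/6) = 323/6.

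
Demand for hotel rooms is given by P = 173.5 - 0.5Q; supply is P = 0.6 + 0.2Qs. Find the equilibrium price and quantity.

P* = 50, Q* = 247

Set the two price expressions equal: 173.5 - 0.5Q = 0.6 + 0.2Q.
172.9 = 0.7Q, so Q* = 247.
P* = 173.5 − (0.5)(247) = 50.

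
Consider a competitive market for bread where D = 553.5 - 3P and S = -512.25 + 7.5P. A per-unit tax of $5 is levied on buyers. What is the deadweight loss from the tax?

Pre-tax equilibrium: P* = 101.5, Q* = 249.
Tax on buyers shifts demand to D = 553.5 − 3(P + 5) = 538.5 - 3P.
538.5 - 3P = -512.25 + 7.5P gives seller price Ps = 1401/14; buyers pay Pb = 1401/14 + 5 = 1471/14.
New quantity: Q = 553.5 − 3(1471/14) = 1668/7.
DWL = ½ × 5 × (249 − 1668/7) = 375/14.

Deadweight loss = 375/14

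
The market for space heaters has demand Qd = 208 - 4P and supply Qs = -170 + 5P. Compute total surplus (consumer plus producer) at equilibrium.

Equilibrium: 208 - 4P = -170 + 5P gives P* = 42, Q* = 40.
Demand choke price: P = 52; supply starts at P = 34.
CS = ½(52 − 42)(40) = 200; PS = ½(42 − 34)(40) = 160.

Total surplus = 360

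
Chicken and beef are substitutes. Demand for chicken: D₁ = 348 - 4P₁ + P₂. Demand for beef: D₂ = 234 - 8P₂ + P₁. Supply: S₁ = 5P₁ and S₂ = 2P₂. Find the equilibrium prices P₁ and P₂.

Market 1: 348 - 4P₁ + P₂ = 5P₁ → 9P₁ - P₂ = 348.
Market 2: 10P₂ - P₁ = 234.
Eliminating P₂: 10×(1) + 1×(2) gives 89P₁ = 3714, so P₁ = 3714/89.
Back-substitute into (2): P₂ = (234 + 1×3714/89) / 10 = 2454/89.

P₁ = 3714/89, P₂ = 2454/89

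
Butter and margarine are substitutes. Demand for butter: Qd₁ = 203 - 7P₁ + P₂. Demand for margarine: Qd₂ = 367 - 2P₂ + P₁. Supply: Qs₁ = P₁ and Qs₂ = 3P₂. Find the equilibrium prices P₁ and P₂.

Market 1: 203 - 7P₁ + P₂ = P₁ → 8P₁ - P₂ = 203.
Market 2: 5P₂ - P₁ = 367.
Eliminating P₂: 5×(1) + 1×(2) gives 39P₁ = 1382, so P₁ = 1382/39.
Back-substitute into (2): P₂ = (367 + 1×1382/39) / 5 = 3139/39.

P₁ = 1382/39, P₂ = 3139/39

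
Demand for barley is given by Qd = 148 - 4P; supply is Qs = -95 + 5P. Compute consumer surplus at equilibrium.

Equilibrium: 148 - 4P = -95 + 5P gives P* = 27, Q* = 40.
Demand choke price (Qd = 0): P = 37.
CS = ½(37 − 27)(40) = 200.

Consumer surplus = 200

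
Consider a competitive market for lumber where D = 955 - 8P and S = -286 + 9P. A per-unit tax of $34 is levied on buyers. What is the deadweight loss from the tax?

Pre-tax equilibrium: P* = 73, Q* = 371.
Tax on buyers shifts demand to D = 955 − 8(P + 34) = 683 - 8P.
683 - 8P = -286 + 9P gives seller price Ps = 57; buyers pay Pb = 57 + 34 = 91.
New quantity: Q = 955 − 8(91) = 227.
DWL = ½ × 34 × (371 − 227) = 2448.

Deadweight loss = 2448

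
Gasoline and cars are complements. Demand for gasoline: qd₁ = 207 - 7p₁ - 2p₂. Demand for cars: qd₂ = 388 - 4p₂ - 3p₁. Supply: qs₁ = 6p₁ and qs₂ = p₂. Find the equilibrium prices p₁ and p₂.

Market 1: 207 - 7p₁ - 2p₂ = 6p₁ → 13p₁ + 2p₂ = 207.
Market 2: 5p₂ + 3p₁ = 388.
Eliminating p₂: 5×(1) − 2×(2) gives 59p₁ = 259, so p₁ = 259/59.
Back-substitute into (2): p₂ = (388 − 3×259/59) / 5 = 4423/59.

p₁ = 259/59, p₂ = 4423/59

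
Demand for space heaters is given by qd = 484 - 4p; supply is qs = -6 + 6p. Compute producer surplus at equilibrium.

Equilibrium: 484 - 4p = -6 + 6p gives p* = 49, q* = 288.
Supply starts at p = 1 (where qs = 0).
PS = ½(49 − 1)(288) = 6912.

Producer surplus = 6912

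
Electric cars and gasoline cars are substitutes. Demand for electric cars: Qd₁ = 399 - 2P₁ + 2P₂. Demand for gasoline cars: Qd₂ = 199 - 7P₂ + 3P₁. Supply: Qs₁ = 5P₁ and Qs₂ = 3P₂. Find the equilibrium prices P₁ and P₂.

P₁ = 68.5625, P₂ = 40.46875

Market 1: 399 - 2P₁ + 2P₂ = 5P₁ → 7P₁ - 2P₂ = 399.
Market 2: 10P₂ - 3P₁ = 199.
Eliminating P₂: 10×(1) + 2×(2) gives 64P₁ = 4388, so P₁ = 68.5625.
Back-substitute into (2): P₂ = (199 + 3×68.5625) / 10 = 40.46875.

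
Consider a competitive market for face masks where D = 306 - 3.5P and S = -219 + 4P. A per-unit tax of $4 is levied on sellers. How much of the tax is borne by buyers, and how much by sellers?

Pre-tax equilibrium: P* = 70, Q* = 61.
Tax on sellers shifts supply to S = -219 + 4(P − 4) = -235 + 4P.
306 - 3.5P = -235 + 4P gives buyer price Pb = 1082/15; sellers receive Ps = 1082/15 − 4 = 1022/15.
New quantity: Q = 306 − 3.5(1082/15) = 803/15.
Buyer burden = 1082/15 − 70 = 32/15; seller burden = 70 − 1022/15 = 28/15.

Buyers bear 32/15, sellers bear 28/15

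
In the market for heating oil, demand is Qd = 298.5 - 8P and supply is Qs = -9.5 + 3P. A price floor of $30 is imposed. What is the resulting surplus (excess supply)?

Surplus = 22

Equilibrium price would be P* = 28, so the floor at 30 binds.
At P = 30: Qd = 58.5, Qs = 80.5.
Surplus = 80.5 − 58.5 = 22.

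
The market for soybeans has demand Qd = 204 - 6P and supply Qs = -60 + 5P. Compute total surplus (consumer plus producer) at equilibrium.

Equilibrium: 204 - 6P = -60 + 5P gives P* = 24, Q* = 60.
Demand choke price: P = 34; supply starts at P = 12.
CS = ½(34 − 24)(60) = 300; PS = ½(24 − 12)(60) = 360.

Total surplus = 660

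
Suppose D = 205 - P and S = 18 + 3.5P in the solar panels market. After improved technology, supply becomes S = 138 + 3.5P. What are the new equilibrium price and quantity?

Original equilibrium: P* = 374/9, Q* = 1471/9.
New equilibrium: 205 - P = 138 + 3.5P, so 67 = 4.5P and P' = 134/9; Q' = 205 − 1(134/9) = 1711/9.

P' = 134/9, Q' = 1711/9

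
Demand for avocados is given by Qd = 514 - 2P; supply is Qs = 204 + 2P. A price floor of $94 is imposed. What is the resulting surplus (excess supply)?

Equilibrium price would be P* = 77.5, so the floor at 94 binds.
At P = 94: Qd = 326, Qs = 392.
Surplus = 392 − 326 = 66.

Surplus = 66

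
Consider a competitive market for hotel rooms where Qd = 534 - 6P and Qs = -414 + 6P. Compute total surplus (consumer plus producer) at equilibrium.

Equilibrium: 534 - 6P = -414 + 6P gives P* = 79, Q* = 60.
Demand choke price: P = 89; supply starts at P = 69.
CS = ½(89 − 79)(60) = 300; PS = ½(79 − 69)(60) = 300.

Total surplus = 600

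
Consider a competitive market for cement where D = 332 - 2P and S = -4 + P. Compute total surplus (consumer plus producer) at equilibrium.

Equilibrium: 332 - 2P = -4 + P gives P* = 112, Q* = 108.
Demand choke price: P = 166; supply starts at P = 4.
CS = ½(166 − 112)(108) = 2916; PS = ½(112 − 4)(108) = 5832.

Total surplus = 8748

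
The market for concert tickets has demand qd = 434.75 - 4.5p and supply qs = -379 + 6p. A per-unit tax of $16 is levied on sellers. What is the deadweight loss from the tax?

Deadweight loss = 2304/7

Pre-tax equilibrium: p* = 77.5, q* = 86.
Tax on sellers shifts supply to qs = -379 + 6(p − 16) = -475 + 6p.
434.75 - 4.5p = -475 + 6p gives buyer price pb = 1213/14; sellers receive ps = 1213/14 − 16 = 989/14.
New quantity: q = 434.75 − 4.5(1213/14) = 314/7.
DWL = ½ × 16 × (86 − 314/7) = 2304/7.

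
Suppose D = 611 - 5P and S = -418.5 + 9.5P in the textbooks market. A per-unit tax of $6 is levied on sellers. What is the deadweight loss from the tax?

Pre-tax equilibrium: P* = 71, Q* = 256.
Tax on sellers shifts supply to S = -418.5 + 9.5(P − 6) = -475.5 + 9.5P.
611 - 5P = -475.5 + 9.5P gives buyer price Pb = 2173/29; sellers receive Ps = 2173/29 − 6 = 1999/29.
New quantity: Q = 611 − 5(2173/29) = 6854/29.
DWL = ½ × 6 × (256 − 6854/29) = 1710/29.

Deadweight loss = 1710/29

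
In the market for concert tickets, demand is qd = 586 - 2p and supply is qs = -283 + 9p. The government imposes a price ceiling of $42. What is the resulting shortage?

Equilibrium price would be p* = 79, so the ceiling at 42 binds.
At p = 42: qd = 586 − 2(42) = 502, qs = -283 + 9(42) = 95.
Shortage = 502 − 95 = 407.

Shortage = 407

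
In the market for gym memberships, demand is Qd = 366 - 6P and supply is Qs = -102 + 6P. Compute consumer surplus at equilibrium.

Consumer surplus = 1452

Equilibrium: 366 - 6P = -102 + 6P gives P* = 39, Q* = 132.
Demand choke price (Qd = 0): P = 61.
CS = ½(61 − 39)(132) = 1452.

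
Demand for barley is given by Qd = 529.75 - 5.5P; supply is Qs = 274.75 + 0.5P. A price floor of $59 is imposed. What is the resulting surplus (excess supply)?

Equilibrium price would be P* = 42.5, so the floor at 59 binds.
At P = 59: Qd = 205.25, Qs = 304.25.
Surplus = 304.25 − 205.25 = 99.

Surplus = 99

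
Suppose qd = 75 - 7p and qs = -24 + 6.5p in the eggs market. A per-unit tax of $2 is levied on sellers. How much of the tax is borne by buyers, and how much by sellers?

Pre-tax equilibrium: p* = 22/3, q* = 71/3.
Tax on sellers shifts supply to qs = -24 + 6.5(p − 2) = -37 + 6.5p.
75 - 7p = -37 + 6.5p gives buyer price pb = 224/27; sellers receive ps = 224/27 − 2 = 170/27.
New quantity: q = 75 − 7(224/27) = 457/27.
Buyer burden = 224/27 − 22/3 = 26/27; seller burden = 22/3 − 170/27 = 28/27.

Buyers bear 26/27, sellers bear 28/27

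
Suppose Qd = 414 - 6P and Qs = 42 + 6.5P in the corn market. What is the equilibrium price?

Set Qd = Qs: 414 - 6P = 42 + 6.5P.
372 = 12.5P, so P* = 29.76.
Q* = 414 − 6(29.76) = 235.44.

P* = 29.76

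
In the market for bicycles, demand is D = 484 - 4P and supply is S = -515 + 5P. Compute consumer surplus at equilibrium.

Consumer surplus = 200

Equilibrium: 484 - 4P = -515 + 5P gives P* = 111, Q* = 40.
Demand choke price (D = 0): P = 121.
CS = ½(121 − 111)(40) = 200.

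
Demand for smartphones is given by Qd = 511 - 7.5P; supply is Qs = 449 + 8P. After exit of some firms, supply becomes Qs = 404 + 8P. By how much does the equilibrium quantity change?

ΔQ = -675/31

Original equilibrium: P* = 4, Q* = 481.
New equilibrium: 511 - 7.5P = 404 + 8P, so 107 = 15.5P and P' = 214/31; Q' = 511 − 7.5(214/31) = 14236/31.
Change in quantity: 14236/31 − 481 = -675/31.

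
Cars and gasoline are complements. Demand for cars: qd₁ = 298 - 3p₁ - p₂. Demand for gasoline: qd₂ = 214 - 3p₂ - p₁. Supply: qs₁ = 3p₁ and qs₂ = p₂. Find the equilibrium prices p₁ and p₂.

Market 1: 298 - 3p₁ - p₂ = 3p₁ → 6p₁ + p₂ = 298.
Market 2: 4p₂ + p₁ = 214.
Eliminating p₂: 4×(1) − 1×(2) gives 23p₁ = 978, so p₁ = 978/23.
Back-substitute into (2): p₂ = (214 − 1×978/23) / 4 = 986/23.

p₁ = 978/23, p₂ = 986/23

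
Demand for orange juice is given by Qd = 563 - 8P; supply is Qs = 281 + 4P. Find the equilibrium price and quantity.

P* = 23.5, Q* = 375

Set Qd = Qs: 563 - 8P = 281 + 4P.
282 = 12P, so P* = 23.5.
Q* = 563 − 8(23.5) = 375.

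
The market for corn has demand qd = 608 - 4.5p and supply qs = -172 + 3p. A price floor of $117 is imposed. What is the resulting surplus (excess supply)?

Surplus = 97.5

Equilibrium price would be p* = 104, so the floor at 117 binds.
At p = 117: qd = 81.5, qs = 179.
Surplus = 179 − 81.5 = 97.5.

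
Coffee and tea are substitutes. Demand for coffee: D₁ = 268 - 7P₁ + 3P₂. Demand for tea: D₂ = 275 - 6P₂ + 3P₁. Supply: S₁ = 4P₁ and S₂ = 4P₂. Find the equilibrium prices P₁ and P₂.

Market 1: 268 - 7P₁ + 3P₂ = 4P₁ → 11P₁ - 3P₂ = 268.
Market 2: 10P₂ - 3P₁ = 275.
Eliminating P₂: 10×(1) + 3×(2) gives 101P₁ = 3505, so P₁ = 3505/101.
Back-substitute into (2): P₂ = (275 + 3×3505/101) / 10 = 3829/101.

P₁ = 3505/101, P₂ = 3829/101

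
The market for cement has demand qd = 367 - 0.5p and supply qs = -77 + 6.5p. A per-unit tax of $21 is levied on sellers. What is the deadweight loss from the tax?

Deadweight loss = 102.375

Pre-tax equilibrium: p* = 444/7, q* = 2347/7.
Tax on sellers shifts supply to qs = -77 + 6.5(p − 21) = -213.5 + 6.5p.
367 - 0.5p = -213.5 + 6.5p gives buyer price pb = 1161/14; sellers receive ps = 1161/14 − 21 = 867/14.
New quantity: q = 367 − 0.5(1161/14) = 9115/28.
DWL = ½ × 21 × (2347/7 − 9115/28) = 102.375.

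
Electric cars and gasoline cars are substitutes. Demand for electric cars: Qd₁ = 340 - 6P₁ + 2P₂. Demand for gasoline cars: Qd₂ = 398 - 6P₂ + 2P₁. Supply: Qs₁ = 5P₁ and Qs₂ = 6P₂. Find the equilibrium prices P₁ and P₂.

Market 1: 340 - 6P₁ + 2P₂ = 5P₁ → 11P₁ - 2P₂ = 340.
Market 2: 12P₂ - 2P₁ = 398.
Eliminating P₂: 12×(1) + 2×(2) gives 128P₁ = 4876, so P₁ = 38.09375.
Back-substitute into (2): P₂ = (398 + 2×38.09375) / 12 = 39.515625.

P₁ = 38.09375, P₂ = 39.515625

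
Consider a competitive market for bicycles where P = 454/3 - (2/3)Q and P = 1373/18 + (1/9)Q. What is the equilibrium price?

P* = 87

Set the two price expressions equal: 454/3 - (2/3)Q = 1373/18 + (1/9)Q.
1351/18 = (7/9)Q, so Q* = 96.5.
P* = 454/3 − (2/3)(96.5) = 87.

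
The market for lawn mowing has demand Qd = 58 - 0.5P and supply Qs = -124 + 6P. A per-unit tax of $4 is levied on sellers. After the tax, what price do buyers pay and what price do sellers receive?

Buyers pay 412/13, sellers receive 360/13

Pre-tax equilibrium: P* = 28, Q* = 44.
Tax on sellers shifts supply to Qs = -124 + 6(P − 4) = -148 + 6P.
58 - 0.5P = -148 + 6P gives buyer price Pb = 412/13; sellers receive Ps = 412/13 − 4 = 360/13.
New quantity: Q = 58 − 0.5(412/13) = 548/13.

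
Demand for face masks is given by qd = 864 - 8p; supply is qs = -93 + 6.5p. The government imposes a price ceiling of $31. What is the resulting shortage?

Shortage = 507.5

Equilibrium price would be p* = 66, so the ceiling at 31 binds.
At p = 31: qd = 864 − 8(31) = 616, qs = -93 + 6.5(31) = 108.5.
Shortage = 616 − 108.5 = 507.5.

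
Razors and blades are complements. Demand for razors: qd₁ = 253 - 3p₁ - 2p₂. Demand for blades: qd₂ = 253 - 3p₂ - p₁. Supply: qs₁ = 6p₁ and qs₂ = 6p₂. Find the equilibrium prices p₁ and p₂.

Market 1: 253 - 3p₁ - 2p₂ = 6p₁ → 9p₁ + 2p₂ = 253.
Market 2: 9p₂ + p₁ = 253.
Eliminating p₂: 9×(1) − 2×(2) gives 79p₁ = 1771, so p₁ = 1771/79.
Back-substitute into (2): p₂ = (253 − 1×1771/79) / 9 = 2024/79.

p₁ = 1771/79, p₂ = 2024/79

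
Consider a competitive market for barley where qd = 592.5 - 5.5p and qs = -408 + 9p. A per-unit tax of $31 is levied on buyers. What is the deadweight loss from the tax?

Pre-tax equilibrium: p* = 69, q* = 213.
Tax on buyers shifts demand to qd = 592.5 − 5.5(p + 31) = 422 - 5.5p.
422 - 5.5p = -408 + 9p gives seller price ps = 1660/29; buyers pay pb = 1660/29 + 31 = 2559/29.
New quantity: q = 592.5 − 5.5(2559/29) = 3108/29.
DWL = ½ × 31 × (213 − 3108/29) = 95139/58.

Deadweight loss = 95139/58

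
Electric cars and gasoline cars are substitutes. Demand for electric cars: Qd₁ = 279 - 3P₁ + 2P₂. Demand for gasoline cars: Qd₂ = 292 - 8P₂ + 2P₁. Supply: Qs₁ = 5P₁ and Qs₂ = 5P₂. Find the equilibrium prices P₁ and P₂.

P₁ = 42.11, P₂ = 28.94

Market 1: 279 - 3P₁ + 2P₂ = 5P₁ → 8P₁ - 2P₂ = 279.
Market 2: 13P₂ - 2P₁ = 292.
Eliminating P₂: 13×(1) + 2×(2) gives 100P₁ = 4211, so P₁ = 42.11.
Back-substitute into (2): P₂ = (292 + 2×42.11) / 13 = 28.94.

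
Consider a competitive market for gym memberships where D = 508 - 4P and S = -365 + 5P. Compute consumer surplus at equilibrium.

Equilibrium: 508 - 4P = -365 + 5P gives P* = 97, Q* = 120.
Demand choke price (D = 0): P = 127.
CS = ½(127 − 97)(120) = 1800.

Consumer surplus = 1800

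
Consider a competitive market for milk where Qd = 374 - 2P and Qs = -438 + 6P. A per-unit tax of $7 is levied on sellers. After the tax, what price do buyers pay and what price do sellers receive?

Pre-tax equilibrium: P* = 101.5, Q* = 171.
Tax on sellers shifts supply to Qs = -438 + 6(P − 7) = -480 + 6P.
374 - 2P = -480 + 6P gives buyer price Pb = 106.75; sellers receive Ps = 106.75 − 7 = 99.75.
New quantity: Q = 374 − 2(106.75) = 160.5.

Buyers pay $106.75, sellers receive $99.75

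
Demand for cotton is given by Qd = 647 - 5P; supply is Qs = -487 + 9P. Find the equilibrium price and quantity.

P* = 81, Q* = 242

Set Qd = Qs: 647 - 5P = -487 + 9P.
1134 = 14P, so P* = 81.
Q* = 647 − 5(81) = 242.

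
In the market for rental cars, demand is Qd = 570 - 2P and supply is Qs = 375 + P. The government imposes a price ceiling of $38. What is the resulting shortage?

Shortage = 81

Equilibrium price would be P* = 65, so the ceiling at 38 binds.
At P = 38: Qd = 570 − 2(38) = 494, Qs = 375 + 1(38) = 413.
Shortage = 494 − 413 = 81.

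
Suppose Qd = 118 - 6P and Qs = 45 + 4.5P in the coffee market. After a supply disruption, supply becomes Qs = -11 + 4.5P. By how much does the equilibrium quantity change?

ΔQ = -32

Original equilibrium: P* = 146/21, Q* = 534/7.
New equilibrium: 118 - 6P = -11 + 4.5P, so 129 = 10.5P and P' = 86/7; Q' = 118 − 6(86/7) = 310/7.
Change in quantity: 310/7 − 534/7 = -32.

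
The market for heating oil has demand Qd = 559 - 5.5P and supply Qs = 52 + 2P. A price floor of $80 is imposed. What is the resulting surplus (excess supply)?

Equilibrium price would be P* = 67.6, so the floor at 80 binds.
At P = 80: Qd = 119, Qs = 212.
Surplus = 212 − 119 = 93.

Surplus = 93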